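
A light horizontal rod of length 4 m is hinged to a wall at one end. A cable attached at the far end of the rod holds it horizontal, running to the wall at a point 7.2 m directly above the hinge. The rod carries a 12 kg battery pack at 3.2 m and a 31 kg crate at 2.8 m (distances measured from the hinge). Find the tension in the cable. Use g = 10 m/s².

Choose the hinge as the axis so the unknown hinge reaction has zero arm there.
Battery pack: 12 × 10 = 120 N down at 3.2 m → arm 3.2 m, τ = 120 × 3.2 = 384 N·m clockwise.
Crate: 31 × 10 = 310 N down at 2.8 m → arm 2.8 m, τ = 310 × 2.8 = 868 N·m clockwise.
Total clockwise load moment = 1252 N·m.
The cable tension T acts at 4 m; only its component perpendicular to the rod, T sinθ, produces torque. sinθ = h/√(h²+d²) = 7.2/√(7.2²+4²) = 0.8742.
Στ = 0 ⇒ T × 4 × 0.8742 = 1252 ⇒ T = 1252 / 3.497 = 358 N.

T ≈ 358 N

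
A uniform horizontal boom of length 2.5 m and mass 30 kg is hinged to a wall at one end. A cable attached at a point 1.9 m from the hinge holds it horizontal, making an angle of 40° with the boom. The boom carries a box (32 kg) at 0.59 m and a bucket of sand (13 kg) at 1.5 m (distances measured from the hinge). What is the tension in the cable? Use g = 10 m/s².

T ≈ 621 N

Sum moments about the hinge (the unknown hinge reaction has zero arm there).
Beam weight: 30 × 10 = 300 N down at 1.25 m → arm 1.25 m, τ = 300 × 1.25 = 375 N·m clockwise.
Box: 32 × 10 = 320 N down at 0.59 m → arm 0.59 m, τ = 320 × 0.59 = 188.8 N·m clockwise.
Bucket of sand: 13 × 10 = 130 N down at 1.5 m → arm 1.5 m, τ = 130 × 1.5 = 195 N·m clockwise.
Total clockwise load moment = 758.8 N·m.
The cable tension T acts at 1.9 m; only its component perpendicular to the boom, T sinθ, produces torque. sin 40° = 0.6428.
For rotational equilibrium, T × 1.9 × 0.6428 = 758.8, so T = 758.8 / 1.221 = 621 N.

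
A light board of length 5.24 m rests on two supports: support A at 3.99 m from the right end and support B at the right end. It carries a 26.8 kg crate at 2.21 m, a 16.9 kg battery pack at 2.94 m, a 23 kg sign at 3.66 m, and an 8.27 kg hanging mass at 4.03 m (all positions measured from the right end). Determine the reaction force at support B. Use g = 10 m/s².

R_B ≈ 182 N

About support A:
Crate: 26.8 × 10 = 268 N down at 2.21 m → arm 1.78 m, τ = 268 × 1.78 = 477 N·m clockwise.
Battery pack: 16.9 × 10 = 169 N down at 2.94 m → arm 1.05 m, τ = 169 × 1.05 = 177.5 N·m clockwise.
Sign: 23 × 10 = 230 N down at 3.66 m → arm 0.33 m, τ = 230 × 0.33 = 75.9 N·m clockwise.
Hanging mass: 8.27 × 10 = 82.7 N down at 4.03 m → arm 0.04 m, τ = 82.7 × 0.04 = 3.308 N·m counterclockwise.
Net load moment about support A = 727.1 N·m clockwise.
Reaction R at support B is upward at 0 m, arm 3.99 m → moment R × 3.99 counterclockwise.
Balancing moments: R × 3.99 = 727.1, giving R = 182 N.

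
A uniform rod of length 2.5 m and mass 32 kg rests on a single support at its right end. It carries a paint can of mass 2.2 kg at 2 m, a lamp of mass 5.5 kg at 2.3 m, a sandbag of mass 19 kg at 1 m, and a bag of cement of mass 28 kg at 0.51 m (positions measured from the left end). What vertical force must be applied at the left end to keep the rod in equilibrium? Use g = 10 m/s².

F ≈ 506 N

About the right end:
Beam weight: 32 × 10 = 320 N down at 1.25 m → arm 1.25 m, τ = 320 × 1.25 = 400 N·m counterclockwise.
Paint can: 2.2 × 10 = 22 N down at 2 m → arm 0.5 m, τ = 22 × 0.5 = 11 N·m counterclockwise.
Lamp: 5.5 × 10 = 55 N down at 2.3 m → arm 0.2 m, τ = 55 × 0.2 = 11 N·m counterclockwise.
Sandbag: 19 × 10 = 190 N down at 1 m → arm 1.5 m, τ = 190 × 1.5 = 285 N·m counterclockwise.
Bag of cement: 28 × 10 = 280 N down at 0.51 m → arm 1.99 m, τ = 280 × 1.99 = 557.2 N·m counterclockwise.
Net moment of the loads = 1264 N·m counterclockwise.
The upward force F acts at the left end, arm 2.5 m, giving F × 2.5 clockwise.
Στ = 0 ⇒ F × 2.5 = 1264 ⇒ F = 1264 / 2.5 = 506 N.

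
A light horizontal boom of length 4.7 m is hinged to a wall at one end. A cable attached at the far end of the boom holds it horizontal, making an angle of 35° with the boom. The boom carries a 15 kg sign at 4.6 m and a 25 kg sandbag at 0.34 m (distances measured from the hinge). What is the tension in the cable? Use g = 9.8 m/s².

Choose the hinge as the axis so the unknown hinge reaction has zero arm there.
Sign: 15 × 9.8 = 147 N down at 4.6 m → arm 4.6 m, τ = 147 × 4.6 = 676.2 N·m clockwise.
Sandbag: 25 × 9.8 = 245 N down at 0.34 m → arm 0.34 m, τ = 245 × 0.34 = 83.3 N·m clockwise.
Total clockwise load moment = 759.5 N·m.
The cable tension T acts at 4.7 m; only its component perpendicular to the boom, T sinθ, produces torque. sin 35° = 0.5736.
For rotational equilibrium, T × 4.7 × 0.5736 = 759.5, so T = 759.5 / 2.696 = 282 N.

T ≈ 282 N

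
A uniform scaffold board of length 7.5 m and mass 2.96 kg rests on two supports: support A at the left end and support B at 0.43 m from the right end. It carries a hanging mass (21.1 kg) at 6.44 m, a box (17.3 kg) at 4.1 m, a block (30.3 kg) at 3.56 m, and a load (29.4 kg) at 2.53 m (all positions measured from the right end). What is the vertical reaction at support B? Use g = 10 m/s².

R_B ≈ 506 N

About support A:
Beam weight: 2.96 × 10 = 29.6 N down at 3.75 m → arm 3.75 m, τ = 29.6 × 3.75 = 111 N·m clockwise.
Hanging mass: 21.1 × 10 = 211 N down at 6.44 m → arm 1.06 m, τ = 211 × 1.06 = 223.7 N·m clockwise.
Box: 17.3 × 10 = 173 N down at 4.1 m → arm 3.4 m, τ = 173 × 3.4 = 588.2 N·m clockwise.
Block: 30.3 × 10 = 303 N down at 3.56 m → arm 3.94 m, τ = 303 × 3.94 = 1194 N·m clockwise.
Load: 29.4 × 10 = 294 N down at 2.53 m → arm 4.97 m, τ = 294 × 4.97 = 1461 N·m clockwise.
Net load moment about support A = 3578 N·m clockwise.
Reaction R at support B is upward at 0.43 m, arm 7.07 m → moment R × 7.07 counterclockwise.
Balancing moments: R × 7.07 = 3578, giving R = 506 N.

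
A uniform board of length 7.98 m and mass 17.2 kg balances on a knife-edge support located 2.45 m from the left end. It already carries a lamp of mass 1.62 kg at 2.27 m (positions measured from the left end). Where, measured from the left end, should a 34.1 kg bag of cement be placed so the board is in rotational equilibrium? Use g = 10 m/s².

x ≈ 1.68 m from the left end

Choose the knife-edge support (at 2.45 m from the left end) as the axis so the support reaction has zero arm there.
Beam weight: 17.2 × 10 = 172 N down at 3.99 m → arm 1.54 m, τ = 172 × 1.54 = 264.9 N·m clockwise.
Lamp: 1.62 × 10 = 16.2 N down at 2.27 m → arm 0.18 m, τ = 16.2 × 0.18 = 2.916 N·m counterclockwise.
Net moment of existing loads = 262 N·m clockwise.
The bag of cement weighs 34.1 × 10 = 341 N and must supply an equal counterclockwise moment, so its lever arm about the knife-edge support is 262 / 341 = 0.768 m.
That puts it at 2.45 − 0.768 = 1.68 m from the left end.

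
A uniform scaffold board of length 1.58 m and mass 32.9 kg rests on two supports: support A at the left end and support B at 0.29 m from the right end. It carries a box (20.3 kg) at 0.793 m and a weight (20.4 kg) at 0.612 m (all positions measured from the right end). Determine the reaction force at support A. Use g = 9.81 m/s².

Sum moments about support B (its reaction then has zero moment arm).
Beam weight: 32.9 × 9.81 = 322.7 N down at 0.79 m → arm 0.5 m, τ = 322.7 × 0.5 = 161.3 N·m counterclockwise.
Box: 20.3 × 9.81 = 199.1 N down at 0.793 m → arm 0.503 m, τ = 199.1 × 0.503 = 100.1 N·m counterclockwise.
Weight: 20.4 × 9.81 = 200.1 N down at 0.612 m → arm 0.322 m, τ = 200.1 × 0.322 = 64.43 N·m counterclockwise.
Net load moment about support B = 325.8 N·m counterclockwise.
Reaction R at support A is upward at 1.58 m, arm 1.29 m → moment R × 1.29 clockwise.
Balancing moments: R × 1.29 = 325.8, giving R = 253 N.

R_A ≈ 253 N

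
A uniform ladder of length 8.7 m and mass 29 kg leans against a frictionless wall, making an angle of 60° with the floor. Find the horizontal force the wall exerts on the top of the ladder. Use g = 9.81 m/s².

N_wall ≈ 82.1 N

Choose the foot of the ladder as the axis so the floor normal and friction both act there and drop out.
Ladder weight 29×9.81 = 284.5 N acts at 4.35 m along the ladder; its horizontal arm is 4.35·cos60° = 2.175 m → τ = 618.8 N·m clockwise.
Wall normal N acts horizontally at the top; its moment arm is the height L sinθ = 8.7·sin60° = 7.534 m, counterclockwise.
Στ = 0 ⇒ N × 7.534 = 618.8 ⇒ N = 82.1 N.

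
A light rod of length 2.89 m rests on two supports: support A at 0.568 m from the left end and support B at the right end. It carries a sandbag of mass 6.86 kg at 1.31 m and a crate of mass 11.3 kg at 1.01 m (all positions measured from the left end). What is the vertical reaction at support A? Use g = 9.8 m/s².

R_A ≈ 135 N

Sum moments about support B (its reaction then has zero moment arm).
Sandbag: 6.86 × 9.8 = 67.23 N down at 1.31 m → arm 1.58 m, τ = 67.23 × 1.58 = 106.2 N·m counterclockwise.
Crate: 11.3 × 9.8 = 110.7 N down at 1.01 m → arm 1.88 m, τ = 110.7 × 1.88 = 208.1 N·m counterclockwise.
Net load moment about support B = 314.3 N·m counterclockwise.
Reaction R at support A is upward at 0.568 m, arm 2.322 m → moment R × 2.322 clockwise.
Στ = 0 ⇒ R × 2.322 = 314.3 ⇒ R = 135 N.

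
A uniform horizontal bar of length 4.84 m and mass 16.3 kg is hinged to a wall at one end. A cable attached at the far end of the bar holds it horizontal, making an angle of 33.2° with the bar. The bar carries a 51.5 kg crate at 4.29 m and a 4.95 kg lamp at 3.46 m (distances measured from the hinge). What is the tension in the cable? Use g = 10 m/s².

Sum moments about the hinge (the unknown hinge reaction has zero arm there).
Beam weight: 16.3 × 10 = 163 N down at 2.42 m → arm 2.42 m, τ = 163 × 2.42 = 394.5 N·m clockwise.
Crate: 51.5 × 10 = 515 N down at 4.29 m → arm 4.29 m, τ = 515 × 4.29 = 2209 N·m clockwise.
Lamp: 4.95 × 10 = 49.5 N down at 3.46 m → arm 3.46 m, τ = 49.5 × 3.46 = 171.3 N·m clockwise.
Total clockwise load moment = 2775 N·m.
The cable tension T acts at 4.84 m; only its component perpendicular to the bar, T sinθ, produces torque. sin 33.2° = 0.5476.
For rotational equilibrium, T × 4.84 × 0.5476 = 2775, so T = 2775 / 2.65 = 1050 N.

T ≈ 1050 N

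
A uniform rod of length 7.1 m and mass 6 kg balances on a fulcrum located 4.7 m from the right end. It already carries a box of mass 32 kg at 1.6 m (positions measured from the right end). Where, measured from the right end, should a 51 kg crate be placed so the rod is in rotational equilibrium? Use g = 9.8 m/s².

x ≈ 6.78 m from the right end

Taking torques about the fulcrum (at 4.7 m from the right end):
Beam weight: 6 × 9.8 = 58.8 N down at 3.55 m → arm 1.15 m, τ = 58.8 × 1.15 = 67.62 N·m clockwise.
Box: 32 × 9.8 = 313.6 N down at 1.6 m → arm 3.1 m, τ = 313.6 × 3.1 = 972.2 N·m clockwise.
Net moment of existing loads = 1040 N·m clockwise.
The crate weighs 51 × 9.8 = 499.8 N and must supply an equal counterclockwise moment, so its lever arm about the fulcrum is 1040 / 499.8 = 2.08 m.
That puts it at 4.7 + 2.08 = 6.78 m from the right end.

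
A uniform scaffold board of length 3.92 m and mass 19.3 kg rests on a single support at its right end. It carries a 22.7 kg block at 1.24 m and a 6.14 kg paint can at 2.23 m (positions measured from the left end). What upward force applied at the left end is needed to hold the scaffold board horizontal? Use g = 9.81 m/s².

F ≈ 273 N

Sum moments about the right end (the unknown pivot reaction has zero arm there).
Beam weight: 19.3 × 9.81 = 189.3 N down at 1.96 m → arm 1.96 m, τ = 189.3 × 1.96 = 371 N·m counterclockwise.
Block: 22.7 × 9.81 = 222.7 N down at 1.24 m → arm 2.68 m, τ = 222.7 × 2.68 = 596.8 N·m counterclockwise.
Paint can: 6.14 × 9.81 = 60.23 N down at 2.23 m → arm 1.69 m, τ = 60.23 × 1.69 = 101.8 N·m counterclockwise.
Net moment of the loads = 1070 N·m counterclockwise.
The upward force F acts at the left end, arm 3.92 m, giving F × 3.92 clockwise.
For rotational equilibrium, F × 3.92 = 1070, so F = 1070 / 3.92 = 273 N.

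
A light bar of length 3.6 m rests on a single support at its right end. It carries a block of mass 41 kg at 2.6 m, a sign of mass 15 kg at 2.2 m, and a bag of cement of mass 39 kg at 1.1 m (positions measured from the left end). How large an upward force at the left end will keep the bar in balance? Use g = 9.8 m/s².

F ≈ 434 N

About the right end:
Block: 41 × 9.8 = 401.8 N down at 2.6 m → arm 1 m, τ = 401.8 × 1 = 401.8 N·m counterclockwise.
Sign: 15 × 9.8 = 147 N down at 2.2 m → arm 1.4 m, τ = 147 × 1.4 = 205.8 N·m counterclockwise.
Bag of cement: 39 × 9.8 = 382.2 N down at 1.1 m → arm 2.5 m, τ = 382.2 × 2.5 = 955.5 N·m counterclockwise.
Net moment of the loads = 1563 N·m counterclockwise.
The upward force F acts at the left end, arm 3.6 m, giving F × 3.6 clockwise.
Balancing moments: F × 3.6 = 1563, giving F = 1563 / 3.6 = 434 N.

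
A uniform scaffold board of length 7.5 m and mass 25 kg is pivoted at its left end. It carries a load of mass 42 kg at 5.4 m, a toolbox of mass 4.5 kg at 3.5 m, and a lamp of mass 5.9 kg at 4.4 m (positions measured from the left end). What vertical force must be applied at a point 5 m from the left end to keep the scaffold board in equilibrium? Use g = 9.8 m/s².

F ≈ 710 N

Take moments about the left end.
Beam weight: 25 × 9.8 = 245 N down at 3.75 m → arm 3.75 m, τ = 245 × 3.75 = 918.8 N·m clockwise.
Load: 42 × 9.8 = 411.6 N down at 5.4 m → arm 5.4 m, τ = 411.6 × 5.4 = 2223 N·m clockwise.
Toolbox: 4.5 × 9.8 = 44.1 N down at 3.5 m → arm 3.5 m, τ = 44.1 × 3.5 = 154.3 N·m clockwise.
Lamp: 5.9 × 9.8 = 57.82 N down at 4.4 m → arm 4.4 m, τ = 57.82 × 4.4 = 254.4 N·m clockwise.
Net moment of the loads = 3551 N·m clockwise.
The upward force F acts at a point 5 m from the left end, arm 5 m, giving F × 5 counterclockwise.
Setting net torque to zero: F × 5 = 3551 → F = 3551 / 5 = 710 N.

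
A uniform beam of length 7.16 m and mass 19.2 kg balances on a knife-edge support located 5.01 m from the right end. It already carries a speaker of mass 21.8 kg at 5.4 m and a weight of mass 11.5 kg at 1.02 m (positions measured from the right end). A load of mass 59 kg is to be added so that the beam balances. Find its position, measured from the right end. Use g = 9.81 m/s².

Taking torques about the knife-edge support (at 5.01 m from the right end):
Beam weight: 19.2 × 9.81 = 188.4 N down at 3.58 m → arm 1.43 m, τ = 188.4 × 1.43 = 269.4 N·m clockwise.
Speaker: 21.8 × 9.81 = 213.9 N down at 5.4 m → arm 0.39 m, τ = 213.9 × 0.39 = 83.42 N·m counterclockwise.
Weight: 11.5 × 9.81 = 112.8 N down at 1.02 m → arm 3.99 m, τ = 112.8 × 3.99 = 450.1 N·m clockwise.
Net moment of existing loads = 636.1 N·m clockwise.
The load weighs 59 × 9.81 = 578.8 N and must supply an equal counterclockwise moment, so its lever arm about the knife-edge support is 636.1 / 578.8 = 1.1 m.
That puts it at 5.01 + 1.1 = 6.11 m from the right end.

x ≈ 6.11 m from the right end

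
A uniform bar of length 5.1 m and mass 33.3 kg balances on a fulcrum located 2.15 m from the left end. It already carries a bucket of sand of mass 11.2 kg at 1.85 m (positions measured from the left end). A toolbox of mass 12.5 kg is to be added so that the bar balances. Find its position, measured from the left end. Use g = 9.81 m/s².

x ≈ 1.35 m from the left end

Choose the fulcrum (at 2.15 m from the left end) as the axis so the support reaction has zero arm there.
Beam weight: 33.3 × 9.81 = 326.7 N down at 2.55 m → arm 0.4 m, τ = 326.7 × 0.4 = 130.7 N·m clockwise.
Bucket of sand: 11.2 × 9.81 = 109.9 N down at 1.85 m → arm 0.3 m, τ = 109.9 × 0.3 = 32.97 N·m counterclockwise.
Net moment of existing loads = 97.73 N·m clockwise.
The toolbox weighs 12.5 × 9.81 = 122.6 N and must supply an equal counterclockwise moment, so its lever arm about the fulcrum is 97.73 / 122.6 = 0.797 m.
That puts it at 2.15 − 0.797 = 1.35 m from the left end.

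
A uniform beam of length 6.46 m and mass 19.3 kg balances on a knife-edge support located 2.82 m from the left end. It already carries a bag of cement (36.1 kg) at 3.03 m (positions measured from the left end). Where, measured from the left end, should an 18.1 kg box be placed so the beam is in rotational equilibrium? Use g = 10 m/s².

Sum moments about the knife-edge support (at 2.82 m from the left end) (the support reaction has zero arm there).
Beam weight: 19.3 × 10 = 193 N down at 3.23 m → arm 0.41 m, τ = 193 × 0.41 = 79.13 N·m clockwise.
Bag of cement: 36.1 × 10 = 361 N down at 3.03 m → arm 0.21 m, τ = 361 × 0.21 = 75.81 N·m clockwise.
Net moment of existing loads = 154.9 N·m clockwise.
The box weighs 18.1 × 10 = 181 N and must supply an equal counterclockwise moment, so its lever arm about the knife-edge support is 154.9 / 181 = 0.856 m.
That puts it at 2.82 − 0.856 = 1.96 m from the left end.

x ≈ 1.96 m from the left end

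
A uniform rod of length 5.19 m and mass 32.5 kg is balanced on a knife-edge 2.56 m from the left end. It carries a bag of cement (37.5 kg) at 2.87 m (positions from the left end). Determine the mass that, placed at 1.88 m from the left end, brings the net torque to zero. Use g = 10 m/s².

m ≈ 18.8 kg

Taking torques about the knife-edge (at 2.56 m from the left end):
Beam weight: 32.5 × 10 = 325 N down at 2.595 m → arm 0.035 m, τ = 325 × 0.035 = 11.38 N·m clockwise.
Bag of cement: 37.5 × 10 = 375 N down at 2.87 m → arm 0.31 m, τ = 375 × 0.31 = 116.2 N·m clockwise.
Net moment of known loads = 127.6 N·m clockwise.
An unknown mass m at 1.88 m has arm 0.68 m; its moment is m·g·0.68 counterclockwise.
Στ = 0 ⇒ m × 10 × 0.68 = 127.6 ⇒ m = 127.6 / (10 × 0.68) = 18.8 kg.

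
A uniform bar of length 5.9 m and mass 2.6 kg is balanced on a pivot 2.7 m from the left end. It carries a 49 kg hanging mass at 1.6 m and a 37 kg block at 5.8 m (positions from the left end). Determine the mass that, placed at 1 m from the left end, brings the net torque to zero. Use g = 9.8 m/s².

Sum moments about the pivot (at 2.7 m from the left end) (the support reaction has zero arm there).
Beam weight: 2.6 × 9.8 = 25.48 N down at 2.95 m → arm 0.25 m, τ = 25.48 × 0.25 = 6.37 N·m clockwise.
Hanging mass: 49 × 9.8 = 480.2 N down at 1.6 m → arm 1.1 m, τ = 480.2 × 1.1 = 528.2 N·m counterclockwise.
Block: 37 × 9.8 = 362.6 N down at 5.8 m → arm 3.1 m, τ = 362.6 × 3.1 = 1124 N·m clockwise.
Net moment of known loads = 602.2 N·m clockwise.
An unknown mass m at 1 m has arm 1.7 m; its moment is m·g·1.7 counterclockwise.
Setting net torque to zero: m × 9.8 × 1.7 = 602.2 → m = 602.2 / (9.8 × 1.7) = 36.1 kg.

m ≈ 36.1 kg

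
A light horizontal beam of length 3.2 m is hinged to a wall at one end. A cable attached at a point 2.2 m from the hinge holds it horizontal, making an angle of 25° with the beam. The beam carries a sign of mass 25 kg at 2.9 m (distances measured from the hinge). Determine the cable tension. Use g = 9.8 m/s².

T ≈ 764 N

Sum moments about the hinge (the unknown hinge reaction has zero arm there).
Sign: 25 × 9.8 = 245 N down at 2.9 m → arm 2.9 m, τ = 245 × 2.9 = 710.5 N·m clockwise.
Total clockwise load moment = 710.5 N·m.
The cable tension T acts at 2.2 m; only its component perpendicular to the beam, T sinθ, produces torque. sin 25° = 0.4226.
Setting net torque to zero: T × 2.2 × 0.4226 = 710.5 → T = 710.5 / 0.9297 = 764 N.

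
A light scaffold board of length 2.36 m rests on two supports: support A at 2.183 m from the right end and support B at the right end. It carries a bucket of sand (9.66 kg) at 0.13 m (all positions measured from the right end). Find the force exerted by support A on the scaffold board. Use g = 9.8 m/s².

Sum moments about support B (its reaction then has zero moment arm).
Bucket of sand: 9.66 × 9.8 = 94.67 N down at 0.13 m → arm 0.13 m, τ = 94.67 × 0.13 = 12.31 N·m counterclockwise.
Net load moment about support B = 12.31 N·m counterclockwise.
Reaction R at support A is upward at 2.183 m, arm 2.183 m → moment R × 2.183 clockwise.
Balancing moments: R × 2.183 = 12.31, giving R = 5.64 N.

R_A ≈ 5.64 N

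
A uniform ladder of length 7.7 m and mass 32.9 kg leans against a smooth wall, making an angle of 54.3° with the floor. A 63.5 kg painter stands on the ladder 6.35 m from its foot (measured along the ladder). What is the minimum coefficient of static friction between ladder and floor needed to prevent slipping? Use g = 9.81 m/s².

μ_min ≈ 0.513

About the foot of the ladder:
Ladder weight 32.9×9.81 = 322.7 N acts at 3.85 m along the ladder; its horizontal arm is 3.85·cos54.3° = 2.247 m → τ = 725.1 N·m clockwise.
Painter: 63.5×9.81 = 622.9 N at 6.35 m → arm 3.705 m → τ = 2308 N·m clockwise.
Wall normal N acts horizontally at the top; its moment arm is the height L sinθ = 7.7·sin54.3° = 6.253 m, counterclockwise.
Setting net torque to zero: N × 6.253 = 3033 → N = 485 N.
ΣFx = 0 ⇒ f = N_wall = 485 N. ΣFy = 0 ⇒ N_floor = 945.6 N.
μ_min = f / N_floor = 485 / 945.6 = 0.513.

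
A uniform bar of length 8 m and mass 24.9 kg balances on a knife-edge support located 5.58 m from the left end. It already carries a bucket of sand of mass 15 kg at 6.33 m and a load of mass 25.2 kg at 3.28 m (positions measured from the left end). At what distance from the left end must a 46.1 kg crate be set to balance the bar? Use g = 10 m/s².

About the knife-edge support (at 5.58 m from the left end):
Beam weight: 24.9 × 10 = 249 N down at 4 m → arm 1.58 m, τ = 249 × 1.58 = 393.4 N·m counterclockwise.
Bucket of sand: 15 × 10 = 150 N down at 6.33 m → arm 0.75 m, τ = 150 × 0.75 = 112.5 N·m clockwise.
Load: 25.2 × 10 = 252 N down at 3.28 m → arm 2.3 m, τ = 252 × 2.3 = 579.6 N·m counterclockwise.
Net moment of existing loads = 860.5 N·m counterclockwise.
The crate weighs 46.1 × 10 = 461 N and must supply an equal clockwise moment, so its lever arm about the knife-edge support is 860.5 / 461 = 1.87 m.
That puts it at 5.58 + 1.87 = 7.45 m from the left end.

x ≈ 7.45 m from the left end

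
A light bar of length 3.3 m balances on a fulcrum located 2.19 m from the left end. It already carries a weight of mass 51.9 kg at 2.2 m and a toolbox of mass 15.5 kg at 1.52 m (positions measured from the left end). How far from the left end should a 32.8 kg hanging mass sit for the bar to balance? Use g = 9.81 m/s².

Sum moments about the fulcrum (at 2.19 m from the left end) (the support reaction has zero arm there).
Weight: 51.9 × 9.81 = 509.1 N down at 2.2 m → arm 0.01 m, τ = 509.1 × 0.01 = 5.091 N·m clockwise.
Toolbox: 15.5 × 9.81 = 152.1 N down at 1.52 m → arm 0.67 m, τ = 152.1 × 0.67 = 101.9 N·m counterclockwise.
Net moment of existing loads = 96.81 N·m counterclockwise.
The hanging mass weighs 32.8 × 9.81 = 321.8 N and must supply an equal clockwise moment, so its lever arm about the fulcrum is 96.81 / 321.8 = 0.301 m.
That puts it at 2.19 + 0.301 = 2.49 m from the left end.

x ≈ 2.49 m from the left end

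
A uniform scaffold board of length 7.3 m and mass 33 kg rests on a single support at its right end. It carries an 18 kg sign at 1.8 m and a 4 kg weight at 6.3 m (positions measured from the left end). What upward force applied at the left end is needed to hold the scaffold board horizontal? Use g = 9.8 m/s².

F ≈ 300 N

About the right end:
Beam weight: 33 × 9.8 = 323.4 N down at 3.65 m → arm 3.65 m, τ = 323.4 × 3.65 = 1180 N·m counterclockwise.
Sign: 18 × 9.8 = 176.4 N down at 1.8 m → arm 5.5 m, τ = 176.4 × 5.5 = 970.2 N·m counterclockwise.
Weight: 4 × 9.8 = 39.2 N down at 6.3 m → arm 1 m, τ = 39.2 × 1 = 39.2 N·m counterclockwise.
Net moment of the loads = 2189 N·m counterclockwise.
The upward force F acts at the left end, arm 7.3 m, giving F × 7.3 clockwise.
Στ = 0 ⇒ F × 7.3 = 2189 ⇒ F = 2189 / 7.3 = 300 N.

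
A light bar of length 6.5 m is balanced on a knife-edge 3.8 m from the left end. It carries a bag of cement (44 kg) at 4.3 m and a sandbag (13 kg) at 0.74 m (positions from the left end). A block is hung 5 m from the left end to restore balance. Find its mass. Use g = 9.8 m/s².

m ≈ 14.8 kg

About the knife-edge (at 3.8 m from the left end):
Bag of cement: 44 × 9.8 = 431.2 N down at 4.3 m → arm 0.5 m, τ = 431.2 × 0.5 = 215.6 N·m clockwise.
Sandbag: 13 × 9.8 = 127.4 N down at 0.74 m → arm 3.06 m, τ = 127.4 × 3.06 = 389.8 N·m counterclockwise.
Net moment of known loads = 174.2 N·m counterclockwise.
An unknown mass m at 5 m has arm 1.2 m; its moment is m·g·1.2 clockwise.
For rotational equilibrium, m × 9.8 × 1.2 = 174.2, so m = 174.2 / (9.8 × 1.2) = 14.8 kg.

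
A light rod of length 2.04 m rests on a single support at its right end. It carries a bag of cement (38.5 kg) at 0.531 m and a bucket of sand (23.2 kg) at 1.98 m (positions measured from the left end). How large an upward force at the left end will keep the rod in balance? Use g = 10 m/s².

F ≈ 292 N

About the right end:
Bag of cement: 38.5 × 10 = 385 N down at 0.531 m → arm 1.509 m, τ = 385 × 1.509 = 581 N·m counterclockwise.
Bucket of sand: 23.2 × 10 = 232 N down at 1.98 m → arm 0.06 m, τ = 232 × 0.06 = 13.92 N·m counterclockwise.
Net moment of the loads = 594.9 N·m counterclockwise.
The upward force F acts at the left end, arm 2.04 m, giving F × 2.04 clockwise.
For rotational equilibrium, F × 2.04 = 594.9, so F = 594.9 / 2.04 = 292 N.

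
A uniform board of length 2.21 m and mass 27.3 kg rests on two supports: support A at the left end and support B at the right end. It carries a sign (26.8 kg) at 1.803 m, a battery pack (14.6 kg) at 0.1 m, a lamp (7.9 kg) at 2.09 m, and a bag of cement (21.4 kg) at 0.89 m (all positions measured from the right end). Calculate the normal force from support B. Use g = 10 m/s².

Choose support A as the axis so its reaction then has zero moment arm.
Beam weight: 27.3 × 10 = 273 N down at 1.105 m → arm 1.105 m, τ = 273 × 1.105 = 301.7 N·m clockwise.
Sign: 26.8 × 10 = 268 N down at 1.803 m → arm 0.407 m, τ = 268 × 0.407 = 109.1 N·m clockwise.
Battery pack: 14.6 × 10 = 146 N down at 0.1 m → arm 2.11 m, τ = 146 × 2.11 = 308.1 N·m clockwise.
Lamp: 7.9 × 10 = 79 N down at 2.09 m → arm 0.12 m, τ = 79 × 0.12 = 9.48 N·m clockwise.
Bag of cement: 21.4 × 10 = 214 N down at 0.89 m → arm 1.32 m, τ = 214 × 1.32 = 282.5 N·m clockwise.
Net load moment about support A = 1011 N·m clockwise.
Reaction R at support B is upward at 0 m, arm 2.21 m → moment R × 2.21 counterclockwise.
Setting net torque to zero: R × 2.21 = 1011 → R = 457 N.

R_B ≈ 457 N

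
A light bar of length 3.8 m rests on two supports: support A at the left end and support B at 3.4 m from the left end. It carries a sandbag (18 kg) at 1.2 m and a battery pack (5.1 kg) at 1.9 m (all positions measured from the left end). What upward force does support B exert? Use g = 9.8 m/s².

R_B ≈ 90.2 N

Take moments about support A.
Sandbag: 18 × 9.8 = 176.4 N down at 1.2 m → arm 1.2 m, τ = 176.4 × 1.2 = 211.7 N·m clockwise.
Battery pack: 5.1 × 9.8 = 49.98 N down at 1.9 m → arm 1.9 m, τ = 49.98 × 1.9 = 94.96 N·m clockwise.
Net load moment about support A = 306.7 N·m clockwise.
Reaction R at support B is upward at 3.4 m, arm 3.4 m → moment R × 3.4 counterclockwise.
Balancing moments: R × 3.4 = 306.7, giving R = 90.2 N.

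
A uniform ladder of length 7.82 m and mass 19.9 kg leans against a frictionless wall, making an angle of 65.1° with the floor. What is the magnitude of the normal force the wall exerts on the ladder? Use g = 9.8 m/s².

Taking torques about the foot of the ladder:
Ladder weight 19.9×9.8 = 195 N acts at 3.91 m along the ladder; its horizontal arm is 3.91·cos65.1° = 1.646 m → τ = 321 N·m clockwise.
Wall normal N acts horizontally at the top; its moment arm is the height L sinθ = 7.82·sin65.1° = 7.093 m, counterclockwise.
Στ = 0 ⇒ N × 7.093 = 321 ⇒ N = 45.3 N.

N_wall ≈ 45.3 N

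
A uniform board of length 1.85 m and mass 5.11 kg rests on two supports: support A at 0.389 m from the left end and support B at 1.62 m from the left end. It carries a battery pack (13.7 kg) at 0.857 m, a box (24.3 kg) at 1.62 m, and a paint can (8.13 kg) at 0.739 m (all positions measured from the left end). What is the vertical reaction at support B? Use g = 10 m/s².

R_B ≈ 340 N

Choose support A as the axis so its reaction then has zero moment arm.
Beam weight: 5.11 × 10 = 51.1 N down at 0.925 m → arm 0.536 m, τ = 51.1 × 0.536 = 27.39 N·m clockwise.
Battery pack: 13.7 × 10 = 137 N down at 0.857 m → arm 0.468 m, τ = 137 × 0.468 = 64.12 N·m clockwise.
Box: 24.3 × 10 = 243 N down at 1.62 m → arm 1.231 m, τ = 243 × 1.231 = 299.1 N·m clockwise.
Paint can: 8.13 × 10 = 81.3 N down at 0.739 m → arm 0.35 m, τ = 81.3 × 0.35 = 28.45 N·m clockwise.
Net load moment about support A = 419.1 N·m clockwise.
Reaction R at support B is upward at 1.62 m, arm 1.231 m → moment R × 1.231 counterclockwise.
Στ = 0 ⇒ R × 1.231 = 419.1 ⇒ R = 340 N.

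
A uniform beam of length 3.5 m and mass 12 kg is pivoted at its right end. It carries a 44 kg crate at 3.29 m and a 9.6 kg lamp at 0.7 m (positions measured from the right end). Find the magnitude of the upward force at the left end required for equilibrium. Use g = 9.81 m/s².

F ≈ 483 N

Take moments about the right end.
Beam weight: 12 × 9.81 = 117.7 N down at 1.75 m → arm 1.75 m, τ = 117.7 × 1.75 = 206 N·m counterclockwise.
Crate: 44 × 9.81 = 431.6 N down at 3.29 m → arm 3.29 m, τ = 431.6 × 3.29 = 1420 N·m counterclockwise.
Lamp: 9.6 × 9.81 = 94.18 N down at 0.7 m → arm 0.7 m, τ = 94.18 × 0.7 = 65.93 N·m counterclockwise.
Net moment of the loads = 1692 N·m counterclockwise.
The upward force F acts at the left end, arm 3.5 m, giving F × 3.5 clockwise.
Στ = 0 ⇒ F × 3.5 = 1692 ⇒ F = 1692 / 3.5 = 483 N.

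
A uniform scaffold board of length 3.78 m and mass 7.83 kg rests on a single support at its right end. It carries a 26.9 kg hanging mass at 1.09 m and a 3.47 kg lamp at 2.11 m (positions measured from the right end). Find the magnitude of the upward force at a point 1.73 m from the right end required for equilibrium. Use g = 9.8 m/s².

Sum moments about the right end (the unknown pivot reaction has zero arm there).
Beam weight: 7.83 × 9.8 = 76.73 N down at 1.89 m → arm 1.89 m, τ = 76.73 × 1.89 = 145 N·m counterclockwise.
Hanging mass: 26.9 × 9.8 = 263.6 N down at 1.09 m → arm 1.09 m, τ = 263.6 × 1.09 = 287.3 N·m counterclockwise.
Lamp: 3.47 × 9.8 = 34.01 N down at 2.11 m → arm 2.11 m, τ = 34.01 × 2.11 = 71.76 N·m counterclockwise.
Net moment of the loads = 504.1 N·m counterclockwise.
The upward force F acts at a point 1.73 m from the right end, arm 1.73 m, giving F × 1.73 clockwise.
Balancing moments: F × 1.73 = 504.1, giving F = 504.1 / 1.73 = 291 N.

F ≈ 291 N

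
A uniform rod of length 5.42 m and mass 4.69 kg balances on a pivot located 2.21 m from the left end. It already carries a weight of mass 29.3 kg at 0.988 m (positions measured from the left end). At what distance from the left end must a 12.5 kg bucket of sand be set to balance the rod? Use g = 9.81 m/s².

x ≈ 4.89 m from the left end

Sum moments about the pivot (at 2.21 m from the left end) (the support reaction has zero arm there).
Beam weight: 4.69 × 9.81 = 46.01 N down at 2.71 m → arm 0.5 m, τ = 46.01 × 0.5 = 23 N·m clockwise.
Weight: 29.3 × 9.81 = 287.4 N down at 0.988 m → arm 1.222 m, τ = 287.4 × 1.222 = 351.2 N·m counterclockwise.
Net moment of existing loads = 328.2 N·m counterclockwise.
The bucket of sand weighs 12.5 × 9.81 = 122.6 N and must supply an equal clockwise moment, so its lever arm about the pivot is 328.2 / 122.6 = 2.68 m.
That puts it at 2.21 + 2.68 = 4.89 m from the left end.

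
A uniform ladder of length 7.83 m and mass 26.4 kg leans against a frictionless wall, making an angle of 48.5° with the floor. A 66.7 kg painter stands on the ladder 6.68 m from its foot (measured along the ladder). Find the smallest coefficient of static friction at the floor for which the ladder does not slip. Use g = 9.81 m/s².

μ_min ≈ 0.666

Take moments about the foot of the ladder.
Ladder weight 26.4×9.81 = 259 N acts at 3.915 m along the ladder; its horizontal arm is 3.915·cos48.5° = 2.594 m → τ = 671.8 N·m clockwise.
Painter: 66.7×9.81 = 654.3 N at 6.68 m → arm 4.426 m → τ = 2896 N·m clockwise.
Wall normal N acts horizontally at the top; its moment arm is the height L sinθ = 7.83·sin48.5° = 5.864 m, counterclockwise.
Στ = 0 ⇒ N × 5.864 = 3568 ⇒ N = 608.5 N.
ΣFx = 0 ⇒ f = N_wall = 608.5 N. ΣFy = 0 ⇒ N_floor = 913.3 N.
μ_min = f / N_floor = 608.5 / 913.3 = 0.666.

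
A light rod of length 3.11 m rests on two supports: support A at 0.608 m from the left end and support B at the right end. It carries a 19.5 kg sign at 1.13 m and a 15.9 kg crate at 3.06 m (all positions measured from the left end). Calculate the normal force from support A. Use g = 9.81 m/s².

R_A ≈ 155 N

Choose support B as the axis so its reaction then has zero moment arm.
Sign: 19.5 × 9.81 = 191.3 N down at 1.13 m → arm 1.98 m, τ = 191.3 × 1.98 = 378.8 N·m counterclockwise.
Crate: 15.9 × 9.81 = 156 N down at 3.06 m → arm 0.05 m, τ = 156 × 0.05 = 7.8 N·m counterclockwise.
Net load moment about support B = 386.6 N·m counterclockwise.
Reaction R at support A is upward at 0.608 m, arm 2.502 m → moment R × 2.502 clockwise.
For rotational equilibrium, R × 2.502 = 386.6, so R = 155 N.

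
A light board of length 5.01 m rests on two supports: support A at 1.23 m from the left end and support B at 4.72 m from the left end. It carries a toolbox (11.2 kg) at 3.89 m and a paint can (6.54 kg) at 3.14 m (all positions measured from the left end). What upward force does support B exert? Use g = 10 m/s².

About support A:
Toolbox: 11.2 × 10 = 112 N down at 3.89 m → arm 2.66 m, τ = 112 × 2.66 = 297.9 N·m clockwise.
Paint can: 6.54 × 10 = 65.4 N down at 3.14 m → arm 1.91 m, τ = 65.4 × 1.91 = 124.9 N·m clockwise.
Net load moment about support A = 422.8 N·m clockwise.
Reaction R at support B is upward at 4.72 m, arm 3.49 m → moment R × 3.49 counterclockwise.
Setting net torque to zero: R × 3.49 = 422.8 → R = 121 N.

R_B ≈ 121 N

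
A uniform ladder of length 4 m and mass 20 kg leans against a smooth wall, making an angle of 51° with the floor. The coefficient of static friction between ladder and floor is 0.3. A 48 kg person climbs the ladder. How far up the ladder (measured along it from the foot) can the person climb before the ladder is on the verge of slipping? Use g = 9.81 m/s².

Taking torques about the foot of the ladder:
Ladder weight 20×9.81 = 196.2 N acts at 2 m along the ladder; its horizontal arm is 2·cos51° = 1.259 m → τ = 247 N·m clockwise.
Person weight 48×9.81 = 470.9 N at distance d → arm d·cos51° → τ = 470.9·d·0.6293 clockwise.
Wall normal N at the top has arm L sinθ = 3.109 m counterclockwise, so Στ = 0 gives N·3.109 = 247 + 296.3·d.
ΣFy = 0 ⇒ N_floor = 667.1 N, so the maximum friction is μ_s·N_floor = 0.3×667.1 = 200.1 N. ΣFx = 0 ⇒ N_wall = f, so at the slipping point N = 200.1 N.
Substituting: 200.1×3.109 = 247 + 296.3·d ⇒ d = (622.1 − 247) / 296.3 = 1.27 m.

d ≈ 1.27 m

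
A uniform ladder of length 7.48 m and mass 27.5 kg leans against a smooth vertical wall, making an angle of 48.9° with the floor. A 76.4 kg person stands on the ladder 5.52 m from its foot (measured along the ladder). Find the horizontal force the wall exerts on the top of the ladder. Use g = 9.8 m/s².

N_wall ≈ 600 N

About the foot of the ladder:
Ladder weight 27.5×9.8 = 269.5 N acts at 3.74 m along the ladder; its horizontal arm is 3.74·cos48.9° = 2.459 m → τ = 662.7 N·m clockwise.
Person: 76.4×9.8 = 748.7 N at 5.52 m → arm 3.629 m → τ = 2717 N·m clockwise.
Wall normal N acts horizontally at the top; its moment arm is the height L sinθ = 7.48·sin48.9° = 5.637 m, counterclockwise.
Balancing moments: N × 5.637 = 3380, giving N = 600 N.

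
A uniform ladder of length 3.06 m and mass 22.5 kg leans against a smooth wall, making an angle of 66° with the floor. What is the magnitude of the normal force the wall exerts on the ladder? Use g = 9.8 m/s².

Take moments about the foot of the ladder.
Ladder weight 22.5×9.8 = 220.5 N acts at 1.53 m along the ladder; its horizontal arm is 1.53·cos66° = 0.6223 m → τ = 137.2 N·m clockwise.
Wall normal N acts horizontally at the top; its moment arm is the height L sinθ = 3.06·sin66° = 2.795 m, counterclockwise.
For rotational equilibrium, N × 2.795 = 137.2, so N = 49.1 N.

N_wall ≈ 49.1 N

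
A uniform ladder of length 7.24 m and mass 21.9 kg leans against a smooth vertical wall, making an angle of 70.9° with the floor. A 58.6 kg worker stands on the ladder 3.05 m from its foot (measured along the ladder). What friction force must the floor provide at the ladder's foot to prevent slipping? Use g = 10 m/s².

f ≈ 123 N

Choose the foot of the ladder as the axis so the floor normal and friction both act there and drop out.
Ladder weight 21.9×10 = 219 N acts at 3.62 m along the ladder; its horizontal arm is 3.62·cos70.9° = 1.185 m → τ = 259.5 N·m clockwise.
Worker: 58.6×10 = 586 N at 3.05 m → arm 0.998 m → τ = 584.8 N·m clockwise.
Wall normal N acts horizontally at the top; its moment arm is the height L sinθ = 7.24·sin70.9° = 6.841 m, counterclockwise.
Balancing moments: N × 6.841 = 844.3, giving N = 123 N.
ΣFx = 0: friction at the foot balances the wall's push, so f = N_wall = 123 N.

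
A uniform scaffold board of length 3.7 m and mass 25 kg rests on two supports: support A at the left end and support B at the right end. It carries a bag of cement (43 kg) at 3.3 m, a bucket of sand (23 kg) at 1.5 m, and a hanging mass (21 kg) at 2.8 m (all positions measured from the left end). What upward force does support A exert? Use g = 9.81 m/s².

Choose support B as the axis so its reaction then has zero moment arm.
Beam weight: 25 × 9.81 = 245.2 N down at 1.85 m → arm 1.85 m, τ = 245.2 × 1.85 = 453.6 N·m counterclockwise.
Bag of cement: 43 × 9.81 = 421.8 N down at 3.3 m → arm 0.4 m, τ = 421.8 × 0.4 = 168.7 N·m counterclockwise.
Bucket of sand: 23 × 9.81 = 225.6 N down at 1.5 m → arm 2.2 m, τ = 225.6 × 2.2 = 496.3 N·m counterclockwise.
Hanging mass: 21 × 9.81 = 206 N down at 2.8 m → arm 0.9 m, τ = 206 × 0.9 = 185.4 N·m counterclockwise.
Net load moment about support B = 1304 N·m counterclockwise.
Reaction R at support A is upward at 0 m, arm 3.7 m → moment R × 3.7 clockwise.
Balancing moments: R × 3.7 = 1304, giving R = 352 N.

R_A ≈ 352 N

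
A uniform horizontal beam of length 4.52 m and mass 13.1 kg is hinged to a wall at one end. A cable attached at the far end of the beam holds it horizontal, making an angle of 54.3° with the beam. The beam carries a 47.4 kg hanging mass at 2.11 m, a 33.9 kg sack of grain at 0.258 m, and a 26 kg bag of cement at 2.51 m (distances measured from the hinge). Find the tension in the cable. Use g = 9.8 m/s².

T ≈ 544 N

Choose the hinge as the axis so the unknown hinge reaction has zero arm there.
Beam weight: 13.1 × 9.8 = 128.4 N down at 2.26 m → arm 2.26 m, τ = 128.4 × 2.26 = 290.2 N·m clockwise.
Hanging mass: 47.4 × 9.8 = 464.5 N down at 2.11 m → arm 2.11 m, τ = 464.5 × 2.11 = 980.1 N·m clockwise.
Sack of grain: 33.9 × 9.8 = 332.2 N down at 0.258 m → arm 0.258 m, τ = 332.2 × 0.258 = 85.71 N·m clockwise.
Bag of cement: 26 × 9.8 = 254.8 N down at 2.51 m → arm 2.51 m, τ = 254.8 × 2.51 = 639.5 N·m clockwise.
Total clockwise load moment = 1996 N·m.
The cable tension T acts at 4.52 m; only its component perpendicular to the beam, T sinθ, produces torque. sin 54.3° = 0.8121.
Setting net torque to zero: T × 4.52 × 0.8121 = 1996 → T = 1996 / 3.671 = 544 N.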